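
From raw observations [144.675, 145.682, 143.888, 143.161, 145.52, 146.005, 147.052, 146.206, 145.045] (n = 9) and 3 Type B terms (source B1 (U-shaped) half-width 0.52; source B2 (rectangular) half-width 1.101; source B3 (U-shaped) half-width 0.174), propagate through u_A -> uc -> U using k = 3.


mean = (144.675 + 145.682 + 143.888 + 143.161 + 145.52 + 146.005 + 147.052 + 146.206 + 145.045) / 9 = 145.2482222
s = sqrt(sum((x - mean)^2)/(n-1)) = 1.2032391
u_A = s / sqrt(n) = 1.2032391 / sqrt(9) = 0.4010797
u_B1 = 0.52 / sqrt(2) = 0.36769553
u_B2 = 1.101 / sqrt(3) = 0.63566265
u_B3 = 0.174 / sqrt(2) = 0.12303658
uc = sqrt(0.4010797^2 + 0.36769553^2 + 0.63566265^2 + 0.12303658^2) = 0.84573633
U = k * uc = 3 * 0.84573633
U = 2.5372

2.5372


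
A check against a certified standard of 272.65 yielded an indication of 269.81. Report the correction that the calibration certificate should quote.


Correction = standard - reading
= 272.65 - 269.81
= 2.8400

2.8400


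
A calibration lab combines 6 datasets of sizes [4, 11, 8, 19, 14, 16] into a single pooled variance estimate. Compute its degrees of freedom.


nu = sum_i (n_i - 1)
nu = ((4 - 1) + (11 - 1) + (8 - 1) + (19 - 1) + (14 - 1) + (16 - 1))
nu = 3 + 10 + 7 + 18 + 13 + 15
nu = 66

66


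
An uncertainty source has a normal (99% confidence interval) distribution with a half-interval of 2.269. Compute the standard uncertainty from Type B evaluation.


u_B = half_width / 2.576
u_B = 2.269 / 2.576
u_B = 0.8808

0.8808


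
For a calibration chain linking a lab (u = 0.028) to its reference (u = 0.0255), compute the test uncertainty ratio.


TUR = u_lab / u_ref
= 0.028 / 0.0255
= 1.0980

1.0980


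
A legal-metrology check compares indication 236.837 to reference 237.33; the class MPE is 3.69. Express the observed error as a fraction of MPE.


e = indication - reference = 236.837 - 237.33 = -0.4930
|e| = 0.4930
ratio = |e| / MPE = 0.4930 / 3.69
ratio = 0.1336

0.1336


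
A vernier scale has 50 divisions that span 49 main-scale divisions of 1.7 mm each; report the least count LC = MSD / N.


LC = MSD / n_div
= 1.7 / 50
= 0.0340

0.0340


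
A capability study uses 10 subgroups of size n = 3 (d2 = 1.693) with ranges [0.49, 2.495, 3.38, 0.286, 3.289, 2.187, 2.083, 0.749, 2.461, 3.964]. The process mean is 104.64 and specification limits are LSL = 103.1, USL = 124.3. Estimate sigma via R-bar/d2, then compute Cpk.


R_bar = (0.49 + 2.495 + 3.38 + 0.286 + 3.289 + 2.187 + 2.083 + 0.749 + 2.461 + 3.964) / 10 = 2.1384
sigma = R_bar / d2 = 2.1384 / 1.693 = 1.2630833
Cp = (USL - LSL)/(6*sigma) = (124.3 - 103.1)/(6*1.2630833) = 2.7974
Cpu = (124.3 - 104.64)/(3*1.2630833) = 5.1884
Cpl = (104.64 - 103.1)/(3*1.2630833) = 0.4064
Cpk = min(Cpu, Cpl) = 0.4064

0.4064


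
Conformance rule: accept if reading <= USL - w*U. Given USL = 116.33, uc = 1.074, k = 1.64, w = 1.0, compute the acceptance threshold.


U = k * uc = 1.64 * 1.074 = 1.76136
guard band g = w * U = 1.0 * 1.76136 = 1.76136
AL = USL - g = 116.33 - 1.76136
AL = 114.5686

114.5686


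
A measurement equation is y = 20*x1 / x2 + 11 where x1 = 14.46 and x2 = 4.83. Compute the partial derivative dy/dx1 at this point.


y = 20*x1 / x2 + 11
dy/dx1 = 20/x2
Evaluate at x2 = 4.83: c1 = 20 / 4.83
c1 = 4.1408

4.1408


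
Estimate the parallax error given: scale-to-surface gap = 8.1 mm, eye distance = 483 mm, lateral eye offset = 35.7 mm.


error = h * offset / d
= 8.1 * 35.7 / 483
= 0.5987

0.5987


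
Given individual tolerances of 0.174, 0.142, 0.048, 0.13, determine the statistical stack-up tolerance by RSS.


RSS = sqrt(0.174^2 + 0.142^2 + 0.048^2 + 0.13^2)
= sqrt(0.069644)
= 0.2639

0.2639


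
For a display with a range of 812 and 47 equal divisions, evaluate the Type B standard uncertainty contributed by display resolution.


resolution = range / divisions
resolution = 812 / 47 = 17.276596
u_res = resolution / (2*sqrt(3))
u_res = 17.276596 / 3.4641016
u_res = 4.9873

4.9873


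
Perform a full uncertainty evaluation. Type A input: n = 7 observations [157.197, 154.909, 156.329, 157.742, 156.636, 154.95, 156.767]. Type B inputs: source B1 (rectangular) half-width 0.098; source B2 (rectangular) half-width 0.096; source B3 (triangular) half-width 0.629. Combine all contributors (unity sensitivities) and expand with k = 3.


mean = (157.197 + 154.909 + 156.329 + 157.742 + 156.636 + 154.95 + 156.767) / 7 = 156.3614286
s = sqrt(sum((x - mean)^2)/(n-1)) = 1.0760085
u_A = s / sqrt(n) = 1.0760085 / sqrt(7) = 0.40669299
u_B1 = 0.098 / sqrt(3) = 0.056580326
u_B2 = 0.096 / sqrt(3) = 0.055425626
u_B3 = 0.629 / sqrt(6) = 0.25678817
uc = sqrt(0.40669299^2 + 0.056580326^2 + 0.055425626^2 + 0.25678817^2) = 0.48745532
U = k * uc = 3 * 0.48745532
U = 1.4624

1.4624


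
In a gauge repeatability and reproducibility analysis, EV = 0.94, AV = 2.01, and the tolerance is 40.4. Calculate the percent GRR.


GRR = sqrt(EV^2 + AV^2) = sqrt(0.94^2 + 2.01^2) = 2.2189412
%GRR = GRR / tol * 100 = 2.2189412 / 40.4 * 100
%GRR = 5.4924

5.4924


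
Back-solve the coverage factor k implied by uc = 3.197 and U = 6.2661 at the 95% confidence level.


k = U / uc
k = 6.2661 / 3.197
k = 1.96

1.96


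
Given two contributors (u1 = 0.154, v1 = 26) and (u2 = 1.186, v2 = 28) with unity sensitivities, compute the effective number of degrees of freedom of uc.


uc = sqrt(u1^2 + u2^2) = sqrt(0.154^2 + 1.186^2) = 1.1959565
v_eff = uc^4 / (u1^4/v1 + u2^4/v2)
= 1.1959565^4 / (0.154^4/26 + 1.186^4/28)
= 2.0457923 / 0.070682786
v_eff = 28.9433

28.9433


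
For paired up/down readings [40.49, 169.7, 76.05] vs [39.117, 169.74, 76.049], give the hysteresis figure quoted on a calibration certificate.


|40.49 - 39.117| = 1.3730
|169.7 - 169.74| = 0.0400
|76.05 - 76.049| = 0.0010
hysteresis = max(diffs) = 1.3730

1.3730


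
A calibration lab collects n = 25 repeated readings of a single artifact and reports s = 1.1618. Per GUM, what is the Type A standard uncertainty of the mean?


u_A = s / sqrt(n)
u_A = 1.1618 / sqrt(25)
u_A = 1.1618 / 5
u_A = 0.2324

0.2324


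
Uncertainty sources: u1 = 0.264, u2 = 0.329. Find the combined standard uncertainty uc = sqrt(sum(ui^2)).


uc = sqrt(0.264^2 + 0.329^2)
uc = sqrt(0.177937)
uc = 0.4218

0.4218


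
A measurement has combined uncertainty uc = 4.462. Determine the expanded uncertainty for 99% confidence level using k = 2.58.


U = k * uc
U = 2.58 * 4.462
U = 11.5120

11.5120


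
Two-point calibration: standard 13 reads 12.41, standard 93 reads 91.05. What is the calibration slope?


slope = (y2 - y1) / (x2 - x1)
= (91.05 - 12.41) / (93 - 13)
= 78.6400 / 80
= 0.9830

0.9830


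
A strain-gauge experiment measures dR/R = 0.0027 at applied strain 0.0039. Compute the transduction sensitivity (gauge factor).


GF = (dR/R) / epsilon
= 0.0027 / 0.0039
= 0.6923

0.6923


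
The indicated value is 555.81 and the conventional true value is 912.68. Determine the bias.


Systematic error = measured - true
= 555.81 - 912.68
= -356.8700

-356.8700


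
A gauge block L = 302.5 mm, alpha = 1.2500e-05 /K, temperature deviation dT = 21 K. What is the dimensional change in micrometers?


dL = L * alpha * dT
= 302.5 * 1.2500e-05 * 21
= 0.0794063 mm
dL_um = 0.0794063 * 1000 = 79.4063 um

79.4063


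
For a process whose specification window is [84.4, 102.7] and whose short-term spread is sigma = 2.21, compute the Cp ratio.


Cp = (USL - LSL) / (6 * sigma)
= (102.7 - 84.4) / (6 * 2.21)
= 18.3000 / 13.2600
= 1.3801

1.3801


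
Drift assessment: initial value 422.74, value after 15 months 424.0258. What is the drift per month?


rate = (v2 - v1) / months
= (424.0258 - 422.74) / 15
= 1.2858 / 15
= 0.0857

0.0857


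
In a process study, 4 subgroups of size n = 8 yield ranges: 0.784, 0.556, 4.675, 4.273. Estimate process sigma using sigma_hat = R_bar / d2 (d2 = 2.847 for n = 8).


R_bar = (0.784 + 0.556 + 4.675 + 4.273) / 4
R_bar = 10.288 / 4 = 2.572
sigma_hat = R_bar / d2 = 2.572 / 2.847 = 0.9034

0.9034


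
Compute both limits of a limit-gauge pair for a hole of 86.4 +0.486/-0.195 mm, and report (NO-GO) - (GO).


GO = nominal - lower_tol (smallest hole = maximum material condition)
GO = 86.4 - 0.195 = 86.205
NO-GO = nominal + upper_tol (largest hole = least material condition)
NO-GO = 86.4 + 0.486 = 86.886
spread = NO-GO - GO = 86.886 - 86.205 = 0.6810

0.6810


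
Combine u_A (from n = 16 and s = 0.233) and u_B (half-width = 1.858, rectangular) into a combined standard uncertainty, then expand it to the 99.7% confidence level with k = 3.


u_A = s / sqrt(n) = 0.233 / sqrt(16) = 0.05825
u_B = half_width / sqrt(3) = 1.858 / sqrt(3) = 1.0727168
uc = sqrt(u_A^2 + u_B^2) = sqrt(0.05825^2 + 1.0727168^2) = 1.0742972
U = k * uc = 3 * 1.0742972
U = 3.2229

3.2229


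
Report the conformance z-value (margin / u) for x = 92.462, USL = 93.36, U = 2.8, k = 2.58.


u = U / k = 2.8 / 2.58 = 1.0852713
margin = |USL - x| = |93.36 - 92.462| = 0.898
z = margin / u = 0.898 / 1.0852713
z = 0.8274

0.8274


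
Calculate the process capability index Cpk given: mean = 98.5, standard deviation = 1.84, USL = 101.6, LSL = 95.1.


Cpu = (USL - mean) / (3*sigma) = (101.6 - 98.5) / (3*1.84) = 0.5616
Cpl = (mean - LSL) / (3*sigma) = (98.5 - 95.1) / (3*1.84) = 0.6159
Cpk = min(Cpu, Cpl) = 0.5616

0.5616


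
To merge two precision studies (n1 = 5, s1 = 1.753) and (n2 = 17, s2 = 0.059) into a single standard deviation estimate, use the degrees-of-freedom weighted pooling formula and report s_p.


s_p = sqrt(((n1-1)*s1^2 + (n2-1)*s2^2) / (n1+n2-2))
numerator = (5-1)*1.753^2 + (17-1)*0.059^2 = 12.292036 + 0.055696 = 12.347732
denominator = 5 + 17 - 2 = 20
s_p^2 = 12.347732 / 20 = 0.6173866
s_p = sqrt(0.6173866) = 0.7857

0.7857


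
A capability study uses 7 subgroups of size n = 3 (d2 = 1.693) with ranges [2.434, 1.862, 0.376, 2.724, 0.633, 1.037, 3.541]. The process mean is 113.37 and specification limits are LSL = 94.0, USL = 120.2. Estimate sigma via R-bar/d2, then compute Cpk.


R_bar = (2.434 + 1.862 + 0.376 + 2.724 + 0.633 + 1.037 + 3.541) / 7 = 1.801
sigma = R_bar / d2 = 1.801 / 1.693 = 1.0637921
Cp = (USL - LSL)/(6*sigma) = (120.2 - 94.0)/(6*1.0637921) = 4.1048
Cpu = (120.2 - 113.37)/(3*1.0637921) = 2.1401
Cpl = (113.37 - 94.0)/(3*1.0637921) = 6.0695
Cpk = min(Cpu, Cpl) = 2.1401

2.1401


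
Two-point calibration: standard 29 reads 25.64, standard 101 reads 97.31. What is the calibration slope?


slope = (y2 - y1) / (x2 - x1)
= (97.31 - 25.64) / (101 - 29)
= 71.6700 / 72
= 0.9954

0.9954


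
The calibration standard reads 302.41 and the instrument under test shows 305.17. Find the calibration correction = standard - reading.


Correction = standard - reading
= 302.41 - 305.17
= -2.7600

-2.7600


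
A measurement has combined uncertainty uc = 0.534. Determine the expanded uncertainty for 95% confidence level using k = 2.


U = k * uc
U = 2 * 0.534
U = 1.0680

1.0680


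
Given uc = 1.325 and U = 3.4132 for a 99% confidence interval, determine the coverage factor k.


k = U / uc
k = 3.4132 / 1.325
k = 2.576

2.576


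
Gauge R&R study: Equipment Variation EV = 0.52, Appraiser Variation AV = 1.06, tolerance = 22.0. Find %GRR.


GRR = sqrt(EV^2 + AV^2) = sqrt(0.52^2 + 1.06^2) = 1.1806778
%GRR = GRR / tol * 100 = 1.1806778 / 22.0 * 100
%GRR = 5.3667

5.3667


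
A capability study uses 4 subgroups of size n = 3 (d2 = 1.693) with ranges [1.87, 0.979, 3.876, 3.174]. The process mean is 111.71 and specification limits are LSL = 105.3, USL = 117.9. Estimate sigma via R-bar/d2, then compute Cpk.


R_bar = (1.87 + 0.979 + 3.876 + 3.174) / 4 = 2.47475
sigma = R_bar / d2 = 2.47475 / 1.693 = 1.4617543
Cp = (USL - LSL)/(6*sigma) = (117.9 - 105.3)/(6*1.4617543) = 1.4366
Cpu = (117.9 - 111.71)/(3*1.4617543) = 1.4115
Cpl = (111.71 - 105.3)/(3*1.4617543) = 1.4617
Cpk = min(Cpu, Cpl) = 1.4115

1.4115


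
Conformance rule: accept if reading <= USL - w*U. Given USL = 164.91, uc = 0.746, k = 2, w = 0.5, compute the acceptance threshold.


U = k * uc = 2 * 0.746 = 1.492
guard band g = w * U = 0.5 * 1.492 = 0.746
AL = USL - g = 164.91 - 0.746
AL = 164.1640

164.1640


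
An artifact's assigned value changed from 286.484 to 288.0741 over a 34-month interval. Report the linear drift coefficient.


rate = (v2 - v1) / months
= (288.0741 - 286.484) / 34
= 1.5901 / 34
= 0.0468

0.0468


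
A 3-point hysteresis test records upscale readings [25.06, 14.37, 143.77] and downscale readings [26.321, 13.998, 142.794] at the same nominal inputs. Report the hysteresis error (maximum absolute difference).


|25.06 - 26.321| = 1.2610
|14.37 - 13.998| = 0.3720
|143.77 - 142.794| = 0.9760
hysteresis = max(diffs) = 1.2610

1.2610


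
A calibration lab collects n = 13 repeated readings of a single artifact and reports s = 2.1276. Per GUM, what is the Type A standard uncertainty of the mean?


u_A = s / sqrt(n)
u_A = 2.1276 / sqrt(13)
u_A = 2.1276 / 3.6055513
u_A = 0.5901

0.5901


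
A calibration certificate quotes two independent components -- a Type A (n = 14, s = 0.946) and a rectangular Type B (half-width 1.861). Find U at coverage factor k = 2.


u_A = s / sqrt(n) = 0.946 / sqrt(14) = 0.25282913
u_B = half_width / sqrt(3) = 1.861 / sqrt(3) = 1.0744489
uc = sqrt(u_A^2 + u_B^2) = sqrt(0.25282913^2 + 1.0744489^2) = 1.1037948
U = k * uc = 2 * 1.1037948
U = 2.2076

2.2076


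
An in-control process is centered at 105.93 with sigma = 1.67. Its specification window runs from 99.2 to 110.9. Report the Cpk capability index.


Cpu = (USL - mean) / (3*sigma) = (110.9 - 105.93) / (3*1.67) = 0.9920
Cpl = (mean - LSL) / (3*sigma) = (105.93 - 99.2) / (3*1.67) = 1.3433
Cpk = min(Cpu, Cpl) = 0.9920

0.9920


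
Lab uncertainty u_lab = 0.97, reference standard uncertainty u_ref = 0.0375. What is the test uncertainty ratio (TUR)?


TUR = u_lab / u_ref
= 0.97 / 0.0375
= 25.8667

25.8667


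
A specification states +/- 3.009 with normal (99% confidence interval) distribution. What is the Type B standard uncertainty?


u_B = half_width / 2.576
u_B = 3.009 / 2.576
u_B = 1.1681

1.1681


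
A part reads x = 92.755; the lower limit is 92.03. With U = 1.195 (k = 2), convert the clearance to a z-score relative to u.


u = U / k = 1.195 / 2 = 0.5975
margin = |LSL - x| = |92.03 - 92.755| = 0.725
z = margin / u = 0.725 / 0.5975
z = 1.2134

1.2134


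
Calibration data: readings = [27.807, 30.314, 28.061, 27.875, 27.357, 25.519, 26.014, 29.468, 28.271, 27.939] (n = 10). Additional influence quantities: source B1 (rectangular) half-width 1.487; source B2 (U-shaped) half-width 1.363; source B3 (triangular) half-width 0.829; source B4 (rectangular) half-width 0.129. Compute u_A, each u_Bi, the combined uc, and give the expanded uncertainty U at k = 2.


mean = (27.807 + 30.314 + 28.061 + 27.875 + 27.357 + 25.519 + 26.014 + 29.468 + 28.271 + 27.939) / 10 = 27.8625
s = sqrt(sum((x - mean)^2)/(n-1)) = 1.4129292
u_A = s / sqrt(n) = 1.4129292 / sqrt(10) = 0.44680744
u_B1 = 1.487 / sqrt(3) = 0.85851985
u_B2 = 1.363 / sqrt(2) = 0.96378654
u_B3 = 0.829 / sqrt(6) = 0.33843783
u_B4 = 0.129 / sqrt(3) = 0.074478185
uc = sqrt(0.44680744^2 + 0.85851985^2 + 0.96378654^2 + 0.33843783^2 + 0.074478185^2) = 1.4091362
U = k * uc = 2 * 1.4091362
U = 2.8183

2.8183


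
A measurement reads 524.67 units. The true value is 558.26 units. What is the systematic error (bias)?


Systematic error = measured - true
= 524.67 - 558.26
= -33.5900

-33.5900


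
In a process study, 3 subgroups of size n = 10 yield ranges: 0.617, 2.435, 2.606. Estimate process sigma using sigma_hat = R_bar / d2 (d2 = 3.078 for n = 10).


R_bar = (0.617 + 2.435 + 2.606) / 3
R_bar = 5.658 / 3 = 1.886
sigma_hat = R_bar / d2 = 1.886 / 3.078 = 0.6127

0.6127


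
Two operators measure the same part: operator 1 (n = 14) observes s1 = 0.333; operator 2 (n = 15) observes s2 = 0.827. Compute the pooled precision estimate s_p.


s_p = sqrt(((n1-1)*s1^2 + (n2-1)*s2^2) / (n1+n2-2))
numerator = (14-1)*0.333^2 + (15-1)*0.827^2 = 1.441557 + 9.575006 = 11.016563
denominator = 14 + 15 - 2 = 27
s_p^2 = 11.016563 / 27 = 0.40802085
s_p = sqrt(0.40802085) = 0.6388

0.6388


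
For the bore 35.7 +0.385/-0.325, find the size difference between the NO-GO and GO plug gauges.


GO = nominal - lower_tol (smallest hole = maximum material condition)
GO = 35.7 - 0.325 = 35.375
NO-GO = nominal + upper_tol (largest hole = least material condition)
NO-GO = 35.7 + 0.385 = 36.085
spread = NO-GO - GO = 36.085 - 35.375 = 0.7100

0.7100


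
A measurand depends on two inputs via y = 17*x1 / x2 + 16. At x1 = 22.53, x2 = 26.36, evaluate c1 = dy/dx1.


y = 17*x1 / x2 + 16
dy/dx1 = 17/x2
Evaluate at x2 = 26.36: c1 = 17 / 26.36
c1 = 0.6449

0.6449


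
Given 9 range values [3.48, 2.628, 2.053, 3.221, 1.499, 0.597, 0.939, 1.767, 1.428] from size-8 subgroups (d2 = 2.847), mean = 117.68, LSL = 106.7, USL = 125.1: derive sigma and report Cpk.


R_bar = (3.48 + 2.628 + 2.053 + 3.221 + 1.499 + 0.597 + 0.939 + 1.767 + 1.428) / 9 = 1.9568889
sigma = R_bar / d2 = 1.9568889 / 2.847 = 0.68735121
Cp = (USL - LSL)/(6*sigma) = (125.1 - 106.7)/(6*0.68735121) = 4.4616
Cpu = (125.1 - 117.68)/(3*0.68735121) = 3.5984
Cpl = (117.68 - 106.7)/(3*0.68735121) = 5.3248
Cpk = min(Cpu, Cpl) = 3.5984

3.5984


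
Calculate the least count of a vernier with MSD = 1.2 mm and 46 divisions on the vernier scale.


LC = MSD / n_div
= 1.2 / 46
= 0.0261

0.0261


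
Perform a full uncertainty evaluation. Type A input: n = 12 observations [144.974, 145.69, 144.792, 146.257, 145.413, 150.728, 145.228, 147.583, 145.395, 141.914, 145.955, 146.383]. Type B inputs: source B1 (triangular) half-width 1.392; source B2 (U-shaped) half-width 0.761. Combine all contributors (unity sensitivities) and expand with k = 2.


mean = (144.974 + 145.69 + 144.792 + 146.257 + 145.413 + 150.728 + 145.228 + 147.583 + 145.395 + 141.914 + 145.955 + 146.383) / 12 = 145.8593333
s = sqrt(sum((x - mean)^2)/(n-1)) = 2.0326249
u_A = s / sqrt(n) = 2.0326249 / sqrt(12) = 0.58676827
u_B1 = 1.392 / sqrt(6) = 0.56828162
u_B2 = 0.761 / sqrt(2) = 0.53810826
uc = sqrt(0.58676827^2 + 0.56828162^2 + 0.53810826^2) = 0.97816231
U = k * uc = 2 * 0.97816231
U = 1.9563

1.9563


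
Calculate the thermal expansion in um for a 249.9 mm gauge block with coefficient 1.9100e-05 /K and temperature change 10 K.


dL = L * alpha * dT
= 249.9 * 1.9100e-05 * 10
= 0.0477309 mm
dL_um = 0.0477309 * 1000 = 47.7309 um

47.7309


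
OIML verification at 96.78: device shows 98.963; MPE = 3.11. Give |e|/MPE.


e = indication - reference = 98.963 - 96.78 = 2.1830
|e| = 2.1830
ratio = |e| / MPE = 2.1830 / 3.11
ratio = 0.7019

0.7019


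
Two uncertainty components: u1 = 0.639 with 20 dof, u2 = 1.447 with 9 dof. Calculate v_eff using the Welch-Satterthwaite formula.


uc = sqrt(u1^2 + u2^2) = sqrt(0.639^2 + 1.447^2) = 1.5818123
v_eff = uc^4 / (u1^4/v1 + u2^4/v2)
= 1.5818123^4 / (0.639^4/20 + 1.447^4/9)
= 6.2606553 / 0.49545143
v_eff = 12.6363

12.6363


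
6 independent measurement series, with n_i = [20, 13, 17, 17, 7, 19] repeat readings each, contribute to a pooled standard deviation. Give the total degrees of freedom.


nu = sum_i (n_i - 1)
nu = ((20 - 1) + (13 - 1) + (17 - 1) + (17 - 1) + (7 - 1) + (19 - 1))
nu = 19 + 12 + 16 + 16 + 6 + 18
nu = 87

87


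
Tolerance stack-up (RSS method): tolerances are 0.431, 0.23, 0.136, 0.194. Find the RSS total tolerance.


RSS = sqrt(0.431^2 + 0.23^2 + 0.136^2 + 0.194^2)
= sqrt(0.294793)
= 0.5429

0.5429


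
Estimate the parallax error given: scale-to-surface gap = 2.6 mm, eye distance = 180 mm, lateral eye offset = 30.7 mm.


error = h * offset / d
= 2.6 * 30.7 / 180
= 0.4434

0.4434


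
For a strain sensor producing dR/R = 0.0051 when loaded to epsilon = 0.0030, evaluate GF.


GF = (dR/R) / epsilon
= 0.0051 / 0.0030
= 1.7000

1.7000


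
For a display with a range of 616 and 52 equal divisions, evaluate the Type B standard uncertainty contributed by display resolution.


resolution = range / divisions
resolution = 616 / 52 = 11.846154
u_res = resolution / (2*sqrt(3))
u_res = 11.846154 / 3.4641016
u_res = 3.4197

3.4197


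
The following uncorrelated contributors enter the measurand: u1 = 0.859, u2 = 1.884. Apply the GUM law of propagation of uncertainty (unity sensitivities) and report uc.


uc = sqrt(0.859^2 + 1.884^2)
uc = sqrt(4.287337)
uc = 2.0706

2.0706


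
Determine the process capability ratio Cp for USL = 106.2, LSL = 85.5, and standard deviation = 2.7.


Cp = (USL - LSL) / (6 * sigma)
= (106.2 - 85.5) / (6 * 2.7)
= 20.7000 / 16.2000
= 1.2778

1.2778


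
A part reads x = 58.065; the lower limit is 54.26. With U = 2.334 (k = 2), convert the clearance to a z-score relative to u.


u = U / k = 2.334 / 2 = 1.167
margin = |LSL - x| = |54.26 - 58.065| = 3.805
z = margin / u = 3.805 / 1.167
z = 3.2605

3.2605


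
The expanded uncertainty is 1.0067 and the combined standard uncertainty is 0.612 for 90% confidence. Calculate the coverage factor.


k = U / uc
k = 1.0067 / 0.612
k = 1.645

1.645


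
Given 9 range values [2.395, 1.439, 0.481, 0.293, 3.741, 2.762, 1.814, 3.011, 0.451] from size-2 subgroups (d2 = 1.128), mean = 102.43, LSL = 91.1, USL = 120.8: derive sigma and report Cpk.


R_bar = (2.395 + 1.439 + 0.481 + 0.293 + 3.741 + 2.762 + 1.814 + 3.011 + 0.451) / 9 = 1.8207778
sigma = R_bar / d2 = 1.8207778 / 1.128 = 1.6141647
Cp = (USL - LSL)/(6*sigma) = (120.8 - 91.1)/(6*1.6141647) = 3.0666
Cpu = (120.8 - 102.43)/(3*1.6141647) = 3.7935
Cpl = (102.43 - 91.1)/(3*1.6141647) = 2.3397
Cpk = min(Cpu, Cpl) = 2.3397

2.3397


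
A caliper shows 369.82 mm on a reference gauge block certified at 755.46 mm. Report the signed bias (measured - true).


Systematic error = measured - true
= 369.82 - 755.46
= -385.6400

-385.6400


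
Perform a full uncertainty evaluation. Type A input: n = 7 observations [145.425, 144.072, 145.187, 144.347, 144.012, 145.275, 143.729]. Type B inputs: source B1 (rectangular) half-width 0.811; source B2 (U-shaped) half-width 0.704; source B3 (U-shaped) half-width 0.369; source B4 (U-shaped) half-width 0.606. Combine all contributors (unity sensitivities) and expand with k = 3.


mean = (145.425 + 144.072 + 145.187 + 144.347 + 144.012 + 145.275 + 143.729) / 7 = 144.5781429
s = sqrt(sum((x - mean)^2)/(n-1)) = 0.69817057
u_A = s / sqrt(n) = 0.69817057 / sqrt(7) = 0.26388367
u_B1 = 0.811 / sqrt(3) = 0.46823107
u_B2 = 0.704 / sqrt(2) = 0.49780317
u_B3 = 0.369 / sqrt(2) = 0.2609224
u_B4 = 0.606 / sqrt(2) = 0.42850671
uc = sqrt(0.26388367^2 + 0.46823107^2 + 0.49780317^2 + 0.2609224^2 + 0.42850671^2) = 0.88790845
U = k * uc = 3 * 0.88790845
U = 2.6637

2.6637


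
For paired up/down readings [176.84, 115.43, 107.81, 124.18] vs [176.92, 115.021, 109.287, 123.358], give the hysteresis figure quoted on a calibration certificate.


|176.84 - 176.92| = 0.0800
|115.43 - 115.021| = 0.4090
|107.81 - 109.287| = 1.4770
|124.18 - 123.358| = 0.8220
hysteresis = max(diffs) = 1.4770

1.4770


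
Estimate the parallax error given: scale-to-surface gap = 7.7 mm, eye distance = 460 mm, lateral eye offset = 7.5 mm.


error = h * offset / d
= 7.7 * 7.5 / 460
= 0.1255

0.1255


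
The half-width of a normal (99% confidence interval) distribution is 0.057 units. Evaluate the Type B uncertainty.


u_B = half_width / 2.576
u_B = 0.057 / 2.576
u_B = 0.0221

0.0221


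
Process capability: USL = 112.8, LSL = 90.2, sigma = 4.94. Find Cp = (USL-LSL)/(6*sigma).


Cp = (USL - LSL) / (6 * sigma)
= (112.8 - 90.2) / (6 * 4.94)
= 22.6000 / 29.6400
= 0.7625

0.7625


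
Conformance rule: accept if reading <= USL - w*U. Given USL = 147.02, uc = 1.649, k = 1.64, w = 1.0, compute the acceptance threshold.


U = k * uc = 1.64 * 1.649 = 2.70436
guard band g = w * U = 1.0 * 2.70436 = 2.70436
AL = USL - g = 147.02 - 2.70436
AL = 144.3156

144.3156


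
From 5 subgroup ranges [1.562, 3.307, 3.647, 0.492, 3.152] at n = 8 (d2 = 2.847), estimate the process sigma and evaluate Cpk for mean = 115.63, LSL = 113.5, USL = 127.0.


R_bar = (1.562 + 3.307 + 3.647 + 0.492 + 3.152) / 5 = 2.432
sigma = R_bar / d2 = 2.432 / 2.847 = 0.85423253
Cp = (USL - LSL)/(6*sigma) = (127.0 - 113.5)/(6*0.85423253) = 2.6339
Cpu = (127.0 - 115.63)/(3*0.85423253) = 4.4367
Cpl = (115.63 - 113.5)/(3*0.85423253) = 0.8312
Cpk = min(Cpu, Cpl) = 0.8312

0.8312


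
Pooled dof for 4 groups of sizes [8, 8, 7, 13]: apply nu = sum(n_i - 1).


nu = sum_i (n_i - 1)
nu = ((8 - 1) + (8 - 1) + (7 - 1) + (13 - 1))
nu = 7 + 7 + 6 + 12
nu = 32

32


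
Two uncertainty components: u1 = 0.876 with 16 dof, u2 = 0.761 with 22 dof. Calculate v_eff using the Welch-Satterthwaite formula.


uc = sqrt(u1^2 + u2^2) = sqrt(0.876^2 + 0.761^2) = 1.1603866
v_eff = uc^4 / (u1^4/v1 + u2^4/v2)
= 1.1603866^4 / (0.876^4/16 + 0.761^4/22)
= 1.8130543 / 0.052048717
v_eff = 34.8338

34.8338


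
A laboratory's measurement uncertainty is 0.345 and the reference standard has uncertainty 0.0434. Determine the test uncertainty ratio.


TUR = u_lab / u_ref
= 0.345 / 0.0434
= 7.9493

7.9493


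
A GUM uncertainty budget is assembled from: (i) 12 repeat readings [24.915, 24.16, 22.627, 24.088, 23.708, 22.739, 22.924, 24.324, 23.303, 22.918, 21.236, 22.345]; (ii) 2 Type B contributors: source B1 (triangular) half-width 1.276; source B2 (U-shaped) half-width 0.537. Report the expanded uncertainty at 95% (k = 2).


mean = (24.915 + 24.16 + 22.627 + 24.088 + 23.708 + 22.739 + 22.924 + 24.324 + 23.303 + 22.918 + 21.236 + 22.345) / 12 = 23.27391667
s = sqrt(sum((x - mean)^2)/(n-1)) = 1.0181411
u_A = s / sqrt(n) = 1.0181411 / sqrt(12) = 0.29391202
u_B1 = 1.276 / sqrt(6) = 0.52092482
u_B2 = 0.537 / sqrt(2) = 0.37971634
uc = sqrt(0.29391202^2 + 0.52092482^2 + 0.37971634^2) = 0.7084712
U = k * uc = 2 * 0.7084712
U = 1.4169

1.4169


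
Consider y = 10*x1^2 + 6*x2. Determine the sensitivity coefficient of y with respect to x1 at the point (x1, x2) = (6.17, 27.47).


y = 10*x1^2 + 6*x2
dy/dx1 = 2*10*x1
Evaluate at x1 = 6.17: c1 = 20 * 6.17
c1 = 123.4000

123.4000


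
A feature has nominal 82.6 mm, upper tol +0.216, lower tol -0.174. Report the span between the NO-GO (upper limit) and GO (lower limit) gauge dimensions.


GO = nominal - lower_tol (smallest hole = maximum material condition)
GO = 82.6 - 0.174 = 82.426
NO-GO = nominal + upper_tol (largest hole = least material condition)
NO-GO = 82.6 + 0.216 = 82.816
spread = NO-GO - GO = 82.816 - 82.426 = 0.3900

0.3900


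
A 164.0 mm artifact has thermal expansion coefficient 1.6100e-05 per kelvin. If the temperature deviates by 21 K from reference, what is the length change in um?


dL = L * alpha * dT
= 164.0 * 1.6100e-05 * 21
= 0.0554484 mm
dL_um = 0.0554484 * 1000 = 55.4484 um

55.4484


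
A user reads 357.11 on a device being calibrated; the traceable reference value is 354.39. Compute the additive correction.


Correction = standard - reading
= 354.39 - 357.11
= -2.7200

-2.7200


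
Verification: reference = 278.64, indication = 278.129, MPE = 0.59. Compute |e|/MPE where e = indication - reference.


e = indication - reference = 278.129 - 278.64 = -0.5110
|e| = 0.5110
ratio = |e| / MPE = 0.5110 / 0.59
ratio = 0.8661

0.8661


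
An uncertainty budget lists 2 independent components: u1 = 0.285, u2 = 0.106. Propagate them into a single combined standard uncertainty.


uc = sqrt(0.285^2 + 0.106^2)
uc = sqrt(0.092461)
uc = 0.3041

0.3041


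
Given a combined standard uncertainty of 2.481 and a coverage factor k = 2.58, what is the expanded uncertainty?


U = k * uc
U = 2.58 * 2.481
U = 6.4010

6.4010


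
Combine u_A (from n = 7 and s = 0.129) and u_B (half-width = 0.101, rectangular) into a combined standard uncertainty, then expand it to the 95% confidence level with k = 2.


u_A = s / sqrt(n) = 0.129 / sqrt(7) = 0.048757417
u_B = half_width / sqrt(3) = 0.101 / sqrt(3) = 0.058312377
uc = sqrt(u_A^2 + u_B^2) = sqrt(0.048757417^2 + 0.058312377^2) = 0.076010651
U = k * uc = 2 * 0.076010651
U = 0.1520

0.1520


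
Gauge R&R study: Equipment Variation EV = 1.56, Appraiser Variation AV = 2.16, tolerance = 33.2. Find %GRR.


GRR = sqrt(EV^2 + AV^2) = sqrt(1.56^2 + 2.16^2) = 2.6644324
%GRR = GRR / tol * 100 = 2.6644324 / 33.2 * 100
%GRR = 8.0254

8.0254


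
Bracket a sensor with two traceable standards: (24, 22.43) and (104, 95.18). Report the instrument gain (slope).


slope = (y2 - y1) / (x2 - x1)
= (95.18 - 22.43) / (104 - 24)
= 72.7500 / 80
= 0.9094

0.9094


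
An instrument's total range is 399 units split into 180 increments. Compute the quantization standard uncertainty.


resolution = range / divisions
resolution = 399 / 180 = 2.2166667
u_res = resolution / (2*sqrt(3))
u_res = 2.2166667 / 3.4641016
u_res = 0.6399

0.6399


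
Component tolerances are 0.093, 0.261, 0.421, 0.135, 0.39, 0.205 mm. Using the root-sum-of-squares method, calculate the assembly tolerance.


RSS = sqrt(0.093^2 + 0.261^2 + 0.421^2 + 0.135^2 + 0.39^2 + 0.205^2)
= sqrt(0.466361)
= 0.6829

0.6829


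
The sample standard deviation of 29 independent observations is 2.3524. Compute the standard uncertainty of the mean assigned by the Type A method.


u_A = s / sqrt(n)
u_A = 2.3524 / sqrt(29)
u_A = 2.3524 / 5.3851648
u_A = 0.4368

0.4368


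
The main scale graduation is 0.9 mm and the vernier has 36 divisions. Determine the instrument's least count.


LC = MSD / n_div
= 0.9 / 36
= 0.0250

0.0250


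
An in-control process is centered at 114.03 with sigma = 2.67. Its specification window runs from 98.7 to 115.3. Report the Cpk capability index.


Cpu = (USL - mean) / (3*sigma) = (115.3 - 114.03) / (3*2.67) = 0.1586
Cpl = (mean - LSL) / (3*sigma) = (114.03 - 98.7) / (3*2.67) = 1.9139
Cpk = min(Cpu, Cpl) = 0.1586

0.1586


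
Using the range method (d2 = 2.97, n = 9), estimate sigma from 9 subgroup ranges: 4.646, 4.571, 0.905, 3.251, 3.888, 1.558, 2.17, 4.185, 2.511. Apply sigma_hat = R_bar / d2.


R_bar = (4.646 + 4.571 + 0.905 + 3.251 + 3.888 + 1.558 + 2.17 + 4.185 + 2.511) / 9
R_bar = 27.685 / 9 = 3.0761111
sigma_hat = R_bar / d2 = 3.0761111 / 2.97 = 1.0357

1.0357


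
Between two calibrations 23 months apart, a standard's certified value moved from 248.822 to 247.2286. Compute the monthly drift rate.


rate = (v2 - v1) / months
= (247.2286 - 248.822) / 23
= -1.5934 / 23
= -0.0693

-0.0693


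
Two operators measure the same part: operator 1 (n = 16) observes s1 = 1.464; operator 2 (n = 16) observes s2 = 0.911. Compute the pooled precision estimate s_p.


s_p = sqrt(((n1-1)*s1^2 + (n2-1)*s2^2) / (n1+n2-2))
numerator = (16-1)*1.464^2 + (16-1)*0.911^2 = 32.14944 + 12.448815 = 44.598255
denominator = 16 + 16 - 2 = 30
s_p^2 = 44.598255 / 30 = 1.4866085
s_p = sqrt(1.4866085) = 1.2193

1.2193


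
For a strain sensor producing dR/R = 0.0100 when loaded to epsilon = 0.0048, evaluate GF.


GF = (dR/R) / epsilon
= 0.0100 / 0.0048
= 2.0833

2.0833


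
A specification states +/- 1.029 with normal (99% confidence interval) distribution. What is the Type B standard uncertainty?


u_B = half_width / 2.576
u_B = 1.029 / 2.576
u_B = 0.3995

0.3995


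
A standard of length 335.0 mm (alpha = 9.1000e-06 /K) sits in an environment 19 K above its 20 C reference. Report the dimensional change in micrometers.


dL = L * alpha * dT
= 335.0 * 9.1000e-06 * 19
= 0.0579215 mm
dL_um = 0.0579215 * 1000 = 57.9215 um

57.9215


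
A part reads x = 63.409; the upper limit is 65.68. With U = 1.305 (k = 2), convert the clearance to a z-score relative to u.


u = U / k = 1.305 / 2 = 0.6525
margin = |USL - x| = |65.68 - 63.409| = 2.271
z = margin / u = 2.271 / 0.6525
z = 3.4805

3.4805


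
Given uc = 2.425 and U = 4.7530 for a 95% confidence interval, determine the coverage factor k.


k = U / uc
k = 4.7530 / 2.425
k = 1.96

1.96


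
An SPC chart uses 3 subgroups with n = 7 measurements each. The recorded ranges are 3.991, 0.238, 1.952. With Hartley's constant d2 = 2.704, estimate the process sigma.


R_bar = (3.991 + 0.238 + 1.952) / 3
R_bar = 6.181 / 3 = 2.0603333
sigma_hat = R_bar / d2 = 2.0603333 / 2.704 = 0.7620

0.7620


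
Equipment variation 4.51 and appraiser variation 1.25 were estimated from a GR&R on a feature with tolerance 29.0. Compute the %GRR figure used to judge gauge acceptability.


GRR = sqrt(EV^2 + AV^2) = sqrt(4.51^2 + 1.25^2) = 4.6800214
%GRR = GRR / tol * 100 = 4.6800214 / 29.0 * 100
%GRR = 16.1380

16.1380


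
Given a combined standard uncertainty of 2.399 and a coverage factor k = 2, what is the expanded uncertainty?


U = k * uc
U = 2 * 2.399
U = 4.7980

4.7980


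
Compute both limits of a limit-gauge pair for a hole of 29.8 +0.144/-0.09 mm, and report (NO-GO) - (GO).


GO = nominal - lower_tol (smallest hole = maximum material condition)
GO = 29.8 - 0.09 = 29.71
NO-GO = nominal + upper_tol (largest hole = least material condition)
NO-GO = 29.8 + 0.144 = 29.944
spread = NO-GO - GO = 29.944 - 29.71 = 0.2340

0.2340


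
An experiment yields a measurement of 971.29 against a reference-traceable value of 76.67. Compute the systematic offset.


Systematic error = measured - true
= 971.29 - 76.67
= 894.6200

894.6200


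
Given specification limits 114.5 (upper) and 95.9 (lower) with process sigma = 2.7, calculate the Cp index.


Cp = (USL - LSL) / (6 * sigma)
= (114.5 - 95.9) / (6 * 2.7)
= 18.6000 / 16.2000
= 1.1481

1.1481


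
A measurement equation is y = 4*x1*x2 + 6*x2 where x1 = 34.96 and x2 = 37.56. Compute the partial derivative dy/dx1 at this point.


y = 4*x1*x2 + 6*x2
dy/dx1 = 4*x2
Evaluate at x2 = 37.56: c1 = 4 * 37.56
c1 = 150.2400

150.2400


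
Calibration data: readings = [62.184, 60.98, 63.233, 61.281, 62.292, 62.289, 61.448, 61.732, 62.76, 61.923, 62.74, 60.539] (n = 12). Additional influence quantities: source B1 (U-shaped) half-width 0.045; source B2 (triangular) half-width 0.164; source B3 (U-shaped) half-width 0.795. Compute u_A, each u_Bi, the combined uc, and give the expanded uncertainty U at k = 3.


mean = (62.184 + 60.98 + 63.233 + 61.281 + 62.292 + 62.289 + 61.448 + 61.732 + 62.76 + 61.923 + 62.74 + 60.539) / 12 = 61.95008333
s = sqrt(sum((x - mean)^2)/(n-1)) = 0.79157891
u_A = s / sqrt(n) = 0.79157891 / sqrt(12) = 0.22850915
u_B1 = 0.045 / sqrt(2) = 0.031819805
u_B2 = 0.164 / sqrt(6) = 0.06695272
u_B3 = 0.795 / sqrt(2) = 0.56214989
uc = sqrt(0.22850915^2 + 0.031819805^2 + 0.06695272^2 + 0.56214989^2) = 0.61132978
U = k * uc = 3 * 0.61132978
U = 1.8340

1.8340


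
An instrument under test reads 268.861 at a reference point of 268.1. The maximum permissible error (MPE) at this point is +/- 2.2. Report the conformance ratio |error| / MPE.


e = indication - reference = 268.861 - 268.1 = 0.7610
|e| = 0.7610
ratio = |e| / MPE = 0.7610 / 2.2
ratio = 0.3459

0.3459


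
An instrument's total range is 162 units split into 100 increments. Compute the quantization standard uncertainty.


resolution = range / divisions
resolution = 162 / 100 = 1.62
u_res = resolution / (2*sqrt(3))
u_res = 1.62 / 3.4641016
u_res = 0.4677

0.4677


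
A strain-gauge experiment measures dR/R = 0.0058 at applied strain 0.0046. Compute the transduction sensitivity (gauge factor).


GF = (dR/R) / epsilon
= 0.0058 / 0.0046
= 1.2609

1.2609


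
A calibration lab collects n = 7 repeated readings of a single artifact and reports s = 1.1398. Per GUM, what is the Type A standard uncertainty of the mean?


u_A = s / sqrt(n)
u_A = 1.1398 / sqrt(7)
u_A = 1.1398 / 2.6457513
u_A = 0.4308

0.4308


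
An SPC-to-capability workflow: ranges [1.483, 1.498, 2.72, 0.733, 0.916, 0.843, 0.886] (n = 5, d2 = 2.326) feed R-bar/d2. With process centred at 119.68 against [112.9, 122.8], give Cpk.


R_bar = (1.483 + 1.498 + 2.72 + 0.733 + 0.916 + 0.843 + 0.886) / 7 = 1.297
sigma = R_bar / d2 = 1.297 / 2.326 = 0.55760963
Cp = (USL - LSL)/(6*sigma) = (122.8 - 112.9)/(6*0.55760963) = 2.9591
Cpu = (122.8 - 119.68)/(3*0.55760963) = 1.8651
Cpl = (119.68 - 112.9)/(3*0.55760963) = 4.0530
Cpk = min(Cpu, Cpl) = 1.8651

1.8651


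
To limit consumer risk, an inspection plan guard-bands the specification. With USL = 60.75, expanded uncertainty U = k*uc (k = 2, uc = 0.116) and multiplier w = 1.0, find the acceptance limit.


U = k * uc = 2 * 0.116 = 0.232
guard band g = w * U = 1.0 * 0.232 = 0.232
AL = USL - g = 60.75 - 0.232
AL = 60.5180

60.5180


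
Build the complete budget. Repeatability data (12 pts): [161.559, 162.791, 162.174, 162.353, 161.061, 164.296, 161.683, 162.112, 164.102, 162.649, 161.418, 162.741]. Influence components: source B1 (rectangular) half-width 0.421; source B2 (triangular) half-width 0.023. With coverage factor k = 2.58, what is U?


mean = (161.559 + 162.791 + 162.174 + 162.353 + 161.061 + 164.296 + 161.683 + 162.112 + 164.102 + 162.649 + 161.418 + 162.741) / 12 = 162.4115833
s = sqrt(sum((x - mean)^2)/(n-1)) = 0.99708744
u_A = s / sqrt(n) = 0.99708744 / sqrt(12) = 0.28783435
u_B1 = 0.421 / sqrt(3) = 0.24306446
u_B2 = 0.023 / sqrt(6) = 0.0093897107
uc = sqrt(0.28783435^2 + 0.24306446^2 + 0.0093897107^2) = 0.37685158
U = k * uc = 2.58 * 0.37685158
U = 0.9723

0.9723


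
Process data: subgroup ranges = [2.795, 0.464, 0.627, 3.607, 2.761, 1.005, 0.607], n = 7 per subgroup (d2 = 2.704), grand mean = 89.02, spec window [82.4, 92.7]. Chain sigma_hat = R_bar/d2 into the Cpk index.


R_bar = (2.795 + 0.464 + 0.627 + 3.607 + 2.761 + 1.005 + 0.607) / 7 = 1.6951429
sigma = R_bar / d2 = 1.6951429 / 2.704 = 0.62690196
Cp = (USL - LSL)/(6*sigma) = (92.7 - 82.4)/(6*0.62690196) = 2.7383
Cpu = (92.7 - 89.02)/(3*0.62690196) = 1.9567
Cpl = (89.02 - 82.4)/(3*0.62690196) = 3.5200
Cpk = min(Cpu, Cpl) = 1.9567

1.9567


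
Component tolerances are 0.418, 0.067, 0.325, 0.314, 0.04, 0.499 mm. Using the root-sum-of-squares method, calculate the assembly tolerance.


RSS = sqrt(0.418^2 + 0.067^2 + 0.325^2 + 0.314^2 + 0.04^2 + 0.499^2)
= sqrt(0.634035)
= 0.7963

0.7963


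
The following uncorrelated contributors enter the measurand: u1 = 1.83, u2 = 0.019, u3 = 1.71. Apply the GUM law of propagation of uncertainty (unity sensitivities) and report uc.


uc = sqrt(1.83^2 + 0.019^2 + 1.71^2)
uc = sqrt(6.273361)
uc = 2.5047

2.5047


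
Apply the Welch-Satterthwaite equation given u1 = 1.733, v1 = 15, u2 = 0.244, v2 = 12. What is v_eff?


uc = sqrt(u1^2 + u2^2) = sqrt(1.733^2 + 0.244^2) = 1.7500929
v_eff = uc^4 / (u1^4/v1 + u2^4/v2)
= 1.7500929^4 / (1.733^4/15 + 0.244^4/12)
= 9.380898 / 0.6016117
v_eff = 15.5929

15.5929


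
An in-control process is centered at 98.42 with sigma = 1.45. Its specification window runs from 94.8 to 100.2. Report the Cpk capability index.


Cpu = (USL - mean) / (3*sigma) = (100.2 - 98.42) / (3*1.45) = 0.4092
Cpl = (mean - LSL) / (3*sigma) = (98.42 - 94.8) / (3*1.45) = 0.8322
Cpk = min(Cpu, Cpl) = 0.4092

0.4092


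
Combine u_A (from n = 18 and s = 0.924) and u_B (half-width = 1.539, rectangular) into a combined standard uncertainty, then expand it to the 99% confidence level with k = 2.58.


u_A = s / sqrt(n) = 0.924 / sqrt(18) = 0.21778889
u_B = half_width / sqrt(3) = 1.539 / sqrt(3) = 0.88854206
uc = sqrt(u_A^2 + u_B^2) = sqrt(0.21778889^2 + 0.88854206^2) = 0.9148437
U = k * uc = 2.58 * 0.9148437
U = 2.3603

2.3603


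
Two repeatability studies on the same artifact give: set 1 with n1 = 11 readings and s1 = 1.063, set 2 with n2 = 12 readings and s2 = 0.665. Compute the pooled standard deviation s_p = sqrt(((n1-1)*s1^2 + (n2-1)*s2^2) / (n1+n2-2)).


s_p = sqrt(((n1-1)*s1^2 + (n2-1)*s2^2) / (n1+n2-2))
numerator = (11-1)*1.063^2 + (12-1)*0.665^2 = 11.29969 + 4.864475 = 16.164165
denominator = 11 + 12 - 2 = 21
s_p^2 = 16.164165 / 21 = 0.76972214
s_p = sqrt(0.76972214) = 0.8773

0.8773


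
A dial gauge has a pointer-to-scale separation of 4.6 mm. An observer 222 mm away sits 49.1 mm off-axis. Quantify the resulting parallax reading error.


error = h * offset / d
= 4.6 * 49.1 / 222
= 1.0174

1.0174
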